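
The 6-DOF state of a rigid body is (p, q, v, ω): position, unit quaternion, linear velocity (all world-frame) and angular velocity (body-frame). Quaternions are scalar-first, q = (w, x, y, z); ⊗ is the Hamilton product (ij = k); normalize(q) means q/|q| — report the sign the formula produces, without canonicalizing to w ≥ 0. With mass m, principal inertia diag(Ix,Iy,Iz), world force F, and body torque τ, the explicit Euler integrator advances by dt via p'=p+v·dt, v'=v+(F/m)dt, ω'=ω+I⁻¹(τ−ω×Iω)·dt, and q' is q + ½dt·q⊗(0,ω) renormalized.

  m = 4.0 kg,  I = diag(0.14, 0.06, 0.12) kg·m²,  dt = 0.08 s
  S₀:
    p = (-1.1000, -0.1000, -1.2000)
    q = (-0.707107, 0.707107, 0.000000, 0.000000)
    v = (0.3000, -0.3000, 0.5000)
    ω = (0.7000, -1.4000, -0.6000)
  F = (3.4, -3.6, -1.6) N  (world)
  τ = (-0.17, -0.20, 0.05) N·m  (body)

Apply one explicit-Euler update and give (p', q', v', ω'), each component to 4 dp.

ω×(Iω) gyroscopic = (0.0504, -0.0084, 0.0784)
(τ − ω×Iω)/I = (-1.5743, -3.1933, -0.2367)
new body rate ω' = (0.5741, -1.6555, -0.6189)
q⊗(0,ω) = (-0.4949749, -0.4949749, 1.4142140, -0.5656856)
q' = normalize(q + ½dt·q⊗(0,ω)) = (-0.7253, 0.6858, 0.0564, -0.0226)
p' = p + v·dt = (-1.0760, -0.1240, -1.1600)
new velocity v' = (0.3680, -0.3720, 0.4680)

p' = (-1.0760, -0.1240, -1.1600)
q' = (-0.7253, 0.6858, 0.0564, -0.0226)
v' = (0.3680, -0.3720, 0.4680)
ω' = (0.5741, -1.6555, -0.6189)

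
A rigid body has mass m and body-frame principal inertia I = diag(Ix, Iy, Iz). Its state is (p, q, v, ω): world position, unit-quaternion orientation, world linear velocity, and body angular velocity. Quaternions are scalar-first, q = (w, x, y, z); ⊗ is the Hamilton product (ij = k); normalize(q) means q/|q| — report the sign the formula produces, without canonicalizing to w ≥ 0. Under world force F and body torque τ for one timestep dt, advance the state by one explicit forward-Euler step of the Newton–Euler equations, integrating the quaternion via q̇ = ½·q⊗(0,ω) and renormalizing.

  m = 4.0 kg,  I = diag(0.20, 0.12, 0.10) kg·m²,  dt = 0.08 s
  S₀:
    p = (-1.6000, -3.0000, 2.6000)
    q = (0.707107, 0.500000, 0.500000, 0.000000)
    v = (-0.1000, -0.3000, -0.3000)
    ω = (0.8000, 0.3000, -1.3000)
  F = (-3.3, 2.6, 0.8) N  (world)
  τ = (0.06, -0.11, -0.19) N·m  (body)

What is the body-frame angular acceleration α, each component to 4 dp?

α = (0.2610, -0.0500, -1.7080)

precession coupling ω×(Iω) = (0.0078, -0.1040, -0.0192)
(τ − ω×Iω)/I = (0.2610, -0.0500, -1.7080)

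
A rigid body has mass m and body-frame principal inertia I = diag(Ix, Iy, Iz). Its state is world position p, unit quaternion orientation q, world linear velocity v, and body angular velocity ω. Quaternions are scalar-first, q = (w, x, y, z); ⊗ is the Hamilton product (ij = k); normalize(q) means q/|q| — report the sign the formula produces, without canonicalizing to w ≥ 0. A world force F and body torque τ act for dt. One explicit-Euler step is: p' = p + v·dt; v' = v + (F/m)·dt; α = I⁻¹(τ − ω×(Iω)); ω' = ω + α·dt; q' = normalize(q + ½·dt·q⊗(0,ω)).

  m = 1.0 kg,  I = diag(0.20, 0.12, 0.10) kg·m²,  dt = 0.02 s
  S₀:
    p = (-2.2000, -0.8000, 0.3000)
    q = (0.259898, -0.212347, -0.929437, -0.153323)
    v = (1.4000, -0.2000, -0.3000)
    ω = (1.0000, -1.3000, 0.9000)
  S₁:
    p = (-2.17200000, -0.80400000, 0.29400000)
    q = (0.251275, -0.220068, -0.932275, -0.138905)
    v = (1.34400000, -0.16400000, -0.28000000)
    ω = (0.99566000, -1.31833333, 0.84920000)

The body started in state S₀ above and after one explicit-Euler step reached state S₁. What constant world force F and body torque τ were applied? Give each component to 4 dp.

F = (-2.8000, 1.8000, 1.0000)
τ = (-0.0200, -0.0200, -0.1500)

v₁ − v₀ = (-0.05600000, 0.03600000, 0.02000000)
F = m·Δv/dt = (-2.8000, 1.8000, 1.0000)
Δω = ω₁−ω₀ = (-0.00434000, -0.01833333, -0.05080000)
τ = I·(Δω/dt) + ω₀×(Iω₀) = (-0.0200, -0.0200, -0.1500)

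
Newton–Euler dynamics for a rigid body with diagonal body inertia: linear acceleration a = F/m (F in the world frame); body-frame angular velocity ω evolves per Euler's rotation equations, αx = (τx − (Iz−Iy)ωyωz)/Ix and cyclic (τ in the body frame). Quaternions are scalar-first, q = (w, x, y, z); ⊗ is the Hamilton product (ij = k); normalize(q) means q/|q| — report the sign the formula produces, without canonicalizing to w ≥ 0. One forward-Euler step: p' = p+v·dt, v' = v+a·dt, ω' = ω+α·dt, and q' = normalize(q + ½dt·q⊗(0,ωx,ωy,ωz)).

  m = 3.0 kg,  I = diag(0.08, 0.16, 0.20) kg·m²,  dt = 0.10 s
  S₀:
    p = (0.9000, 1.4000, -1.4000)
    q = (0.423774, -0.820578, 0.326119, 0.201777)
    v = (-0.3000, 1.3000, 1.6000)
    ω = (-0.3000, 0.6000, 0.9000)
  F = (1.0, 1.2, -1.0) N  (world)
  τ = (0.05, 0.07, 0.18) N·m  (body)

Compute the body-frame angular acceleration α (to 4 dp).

α = (0.3550, 0.2350, 0.9720)

precession coupling ω×(Iω) = (0.0216, 0.0324, -0.0144)
(τ − ω×Iω)/I = (0.3550, 0.2350, 0.9720)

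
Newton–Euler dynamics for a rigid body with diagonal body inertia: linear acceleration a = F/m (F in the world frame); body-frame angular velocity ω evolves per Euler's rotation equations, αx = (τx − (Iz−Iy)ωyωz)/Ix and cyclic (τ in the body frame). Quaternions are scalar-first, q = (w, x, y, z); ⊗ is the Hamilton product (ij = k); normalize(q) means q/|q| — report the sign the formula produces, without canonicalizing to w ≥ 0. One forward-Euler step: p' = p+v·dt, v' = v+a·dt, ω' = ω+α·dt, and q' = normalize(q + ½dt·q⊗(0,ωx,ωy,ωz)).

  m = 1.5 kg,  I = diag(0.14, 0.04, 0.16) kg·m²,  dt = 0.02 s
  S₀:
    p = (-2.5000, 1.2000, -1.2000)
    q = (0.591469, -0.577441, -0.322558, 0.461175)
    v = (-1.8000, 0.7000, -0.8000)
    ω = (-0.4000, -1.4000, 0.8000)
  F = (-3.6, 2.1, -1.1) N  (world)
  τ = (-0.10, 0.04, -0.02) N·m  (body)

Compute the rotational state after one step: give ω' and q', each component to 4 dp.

gyro term ω×Iω = (-0.1344, 0.0064, -0.0560)
α = I⁻¹(τ − ω×Iω) = (0.2457, 0.8400, 0.2250)
ω' = ω + α·dt = (-0.3951, -1.3832, 0.8045)
2q̇ = q⊗(0,ω) = (-1.0514976, 0.1510110, -0.5505738, 1.1525694)
q + ½dt·q⊗(0,ω), renormalized = (0.5809, -0.5759, -0.3280, 0.4726)

ω' = (-0.3951, -1.3832, 0.8045)
q' = (0.5809, -0.5759, -0.3280, 0.4726)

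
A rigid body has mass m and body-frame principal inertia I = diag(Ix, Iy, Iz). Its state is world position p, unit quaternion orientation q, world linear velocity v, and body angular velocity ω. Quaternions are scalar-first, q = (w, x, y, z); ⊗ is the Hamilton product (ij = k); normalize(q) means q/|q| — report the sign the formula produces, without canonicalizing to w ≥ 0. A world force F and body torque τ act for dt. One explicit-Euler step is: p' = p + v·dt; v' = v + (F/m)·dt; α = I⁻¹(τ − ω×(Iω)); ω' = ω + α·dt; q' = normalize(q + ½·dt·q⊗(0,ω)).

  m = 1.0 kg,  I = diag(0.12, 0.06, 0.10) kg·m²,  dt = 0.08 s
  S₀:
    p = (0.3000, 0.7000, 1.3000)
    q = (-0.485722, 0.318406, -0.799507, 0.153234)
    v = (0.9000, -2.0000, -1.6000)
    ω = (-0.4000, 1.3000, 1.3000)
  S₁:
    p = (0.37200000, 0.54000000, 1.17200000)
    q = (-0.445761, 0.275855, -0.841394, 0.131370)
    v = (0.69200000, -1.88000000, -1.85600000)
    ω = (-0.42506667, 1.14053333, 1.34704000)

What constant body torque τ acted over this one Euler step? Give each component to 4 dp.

τ = (0.0300, -0.1300, 0.0900)

Δω = ω₁−ω₀ = (-0.02506667, -0.15946667, 0.04704000)
applied torque τ = (0.0300, -0.1300, 0.0900)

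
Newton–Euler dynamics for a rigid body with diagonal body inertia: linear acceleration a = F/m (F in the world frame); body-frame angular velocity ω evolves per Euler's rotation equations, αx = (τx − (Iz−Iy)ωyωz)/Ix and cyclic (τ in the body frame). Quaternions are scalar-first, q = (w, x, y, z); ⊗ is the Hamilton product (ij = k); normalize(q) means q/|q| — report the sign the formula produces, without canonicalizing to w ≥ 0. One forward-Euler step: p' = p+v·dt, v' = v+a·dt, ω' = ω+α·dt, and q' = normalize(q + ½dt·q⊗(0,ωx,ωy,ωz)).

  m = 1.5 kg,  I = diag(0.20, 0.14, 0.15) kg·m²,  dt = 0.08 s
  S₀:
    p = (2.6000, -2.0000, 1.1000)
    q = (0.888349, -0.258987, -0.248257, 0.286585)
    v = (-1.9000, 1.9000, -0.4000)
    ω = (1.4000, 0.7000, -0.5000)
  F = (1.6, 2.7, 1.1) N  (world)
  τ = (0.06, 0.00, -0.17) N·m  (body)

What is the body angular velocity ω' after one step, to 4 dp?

angular accel α = (0.3175, 0.2500, -0.7413)
ω + α·dt = (1.4254, 0.7200, -0.5593)

ω' = (1.4254, 0.7200, -0.5593)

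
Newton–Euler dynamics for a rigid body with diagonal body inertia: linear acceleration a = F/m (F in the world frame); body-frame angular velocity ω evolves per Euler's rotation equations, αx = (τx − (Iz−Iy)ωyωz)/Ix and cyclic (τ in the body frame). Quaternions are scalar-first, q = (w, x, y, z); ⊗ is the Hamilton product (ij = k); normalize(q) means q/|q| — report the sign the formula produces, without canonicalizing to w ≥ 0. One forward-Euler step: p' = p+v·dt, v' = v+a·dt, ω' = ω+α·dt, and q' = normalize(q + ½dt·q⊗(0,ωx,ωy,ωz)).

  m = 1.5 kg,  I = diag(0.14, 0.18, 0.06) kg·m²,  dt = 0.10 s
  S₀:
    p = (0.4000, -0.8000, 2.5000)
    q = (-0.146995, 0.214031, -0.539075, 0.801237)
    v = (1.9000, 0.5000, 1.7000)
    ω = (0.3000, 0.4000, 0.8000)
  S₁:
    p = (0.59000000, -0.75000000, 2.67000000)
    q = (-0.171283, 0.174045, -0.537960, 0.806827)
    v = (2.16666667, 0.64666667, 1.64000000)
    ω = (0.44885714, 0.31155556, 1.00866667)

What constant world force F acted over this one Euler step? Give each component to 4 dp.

velocity change Δv = (0.26666667, 0.14666667, -0.06000000)
F = m·Δv/dt = (4.0000, 2.2000, -0.9000)

F = (4.0000, 2.2000, -0.9000)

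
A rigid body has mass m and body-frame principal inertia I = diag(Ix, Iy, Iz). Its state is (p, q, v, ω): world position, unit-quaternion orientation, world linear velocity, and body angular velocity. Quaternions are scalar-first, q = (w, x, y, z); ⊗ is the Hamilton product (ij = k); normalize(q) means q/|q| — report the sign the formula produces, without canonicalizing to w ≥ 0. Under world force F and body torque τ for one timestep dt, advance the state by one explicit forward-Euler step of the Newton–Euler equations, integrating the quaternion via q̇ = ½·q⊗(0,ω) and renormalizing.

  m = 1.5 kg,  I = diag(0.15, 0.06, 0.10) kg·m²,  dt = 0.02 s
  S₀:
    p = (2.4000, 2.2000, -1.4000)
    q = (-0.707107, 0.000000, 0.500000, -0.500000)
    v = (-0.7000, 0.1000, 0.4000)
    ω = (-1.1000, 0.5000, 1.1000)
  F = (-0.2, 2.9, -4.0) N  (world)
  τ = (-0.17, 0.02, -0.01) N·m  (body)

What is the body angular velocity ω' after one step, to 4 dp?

angular accel α = (-1.2800, 1.3417, -0.5950)
new body rate ω' = (-1.1256, 0.5268, 1.0881)

ω' = (-1.1256, 0.5268, 1.0881)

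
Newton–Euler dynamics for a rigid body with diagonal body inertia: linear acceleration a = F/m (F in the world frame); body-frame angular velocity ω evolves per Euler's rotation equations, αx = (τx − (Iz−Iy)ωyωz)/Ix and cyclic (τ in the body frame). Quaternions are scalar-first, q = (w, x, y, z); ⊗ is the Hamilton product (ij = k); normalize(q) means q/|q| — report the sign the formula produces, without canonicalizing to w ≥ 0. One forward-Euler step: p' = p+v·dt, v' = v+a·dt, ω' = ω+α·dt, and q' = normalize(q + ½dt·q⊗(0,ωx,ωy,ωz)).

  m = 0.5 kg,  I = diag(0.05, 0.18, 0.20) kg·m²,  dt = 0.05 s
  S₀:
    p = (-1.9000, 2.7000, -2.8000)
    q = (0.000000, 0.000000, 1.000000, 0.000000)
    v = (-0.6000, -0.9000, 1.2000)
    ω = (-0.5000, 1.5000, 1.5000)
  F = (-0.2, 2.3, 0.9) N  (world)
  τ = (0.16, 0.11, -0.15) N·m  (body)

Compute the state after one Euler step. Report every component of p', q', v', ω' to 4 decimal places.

ω×(Iω) gyroscopic = (0.0450, 0.1125, -0.0975)
α = I⁻¹(τ − ω×Iω) = (2.3000, -0.0139, -0.2625)
ω' = ω + α·dt = (-0.3850, 1.4993, 1.4869)
q⊗(0,ω) = (-1.5000000, 1.5000000, 0.0000000, 0.5000000)
updated quaternion q' = (-0.0374, 0.0374, 0.9985, 0.0125)
p + v·dt = (-1.9300, 2.6550, -2.7400)
new velocity v' = (-0.6200, -0.6700, 1.2900)

p' = (-1.9300, 2.6550, -2.7400)
q' = (-0.0374, 0.0374, 0.9985, 0.0125)
v' = (-0.6200, -0.6700, 1.2900)
ω' = (-0.3850, 1.4993, 1.4869)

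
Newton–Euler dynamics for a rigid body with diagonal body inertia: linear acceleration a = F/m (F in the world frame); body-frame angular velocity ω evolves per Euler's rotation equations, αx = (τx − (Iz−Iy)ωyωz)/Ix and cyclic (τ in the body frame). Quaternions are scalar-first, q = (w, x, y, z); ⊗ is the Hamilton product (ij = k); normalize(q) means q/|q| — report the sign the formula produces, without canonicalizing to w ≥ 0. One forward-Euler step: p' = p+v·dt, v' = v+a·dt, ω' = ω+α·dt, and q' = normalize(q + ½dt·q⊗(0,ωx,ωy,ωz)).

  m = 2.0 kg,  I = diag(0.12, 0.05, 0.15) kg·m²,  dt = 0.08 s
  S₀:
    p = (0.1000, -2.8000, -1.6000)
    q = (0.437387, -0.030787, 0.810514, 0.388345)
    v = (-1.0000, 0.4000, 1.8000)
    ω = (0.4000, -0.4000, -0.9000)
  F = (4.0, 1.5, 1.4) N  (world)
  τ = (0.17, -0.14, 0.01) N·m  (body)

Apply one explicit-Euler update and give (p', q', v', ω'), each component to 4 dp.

p' = (0.0200, -2.7680, -1.4560)
q' = (0.4644, -0.0467, 0.8079, 0.3598)
v' = (-0.8400, 0.4600, 1.8560)
ω' = (0.4893, -0.6413, -0.9006)

(τ − ω×Iω)/I = (1.1167, -3.0160, -0.0080)
ω + α·dt = (0.4893, -0.6413, -0.9006)
Hamilton product q⊗(0,ω) = (0.6860309, -0.3991698, -0.0473251, -0.7055391)
q + ½dt·q⊗(0,ω), renormalized = (0.4644, -0.0467, 0.8079, 0.3598)
p + v·dt = (0.0200, -2.7680, -1.4560)
v + (F/m)dt = (-0.8400, 0.4600, 1.8560)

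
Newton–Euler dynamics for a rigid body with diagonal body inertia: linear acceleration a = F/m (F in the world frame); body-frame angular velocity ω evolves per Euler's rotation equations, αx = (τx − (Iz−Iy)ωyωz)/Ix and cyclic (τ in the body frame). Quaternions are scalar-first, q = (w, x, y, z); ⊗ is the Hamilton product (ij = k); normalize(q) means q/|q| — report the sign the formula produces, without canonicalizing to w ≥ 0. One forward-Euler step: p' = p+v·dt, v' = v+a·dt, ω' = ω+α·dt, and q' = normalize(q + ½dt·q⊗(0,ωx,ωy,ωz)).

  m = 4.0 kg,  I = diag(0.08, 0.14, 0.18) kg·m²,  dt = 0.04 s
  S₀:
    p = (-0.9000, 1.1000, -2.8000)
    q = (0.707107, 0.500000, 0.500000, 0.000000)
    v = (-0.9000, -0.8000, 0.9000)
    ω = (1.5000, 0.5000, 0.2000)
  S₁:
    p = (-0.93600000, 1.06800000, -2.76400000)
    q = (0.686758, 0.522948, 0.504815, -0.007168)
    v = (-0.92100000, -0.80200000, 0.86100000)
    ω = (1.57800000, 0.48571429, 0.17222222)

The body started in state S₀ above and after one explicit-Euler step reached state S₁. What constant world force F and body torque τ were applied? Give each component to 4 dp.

Δω = ω₁−ω₀ = (0.07800000, -0.01428571, -0.02777778)
I·α + gyro = (0.1600, -0.0800, -0.0800)
velocity change Δv = (-0.02100000, -0.00200000, -0.03900000)
F = m·Δv/dt = (-2.1000, -0.2000, -3.9000)

F = (-2.1000, -0.2000, -3.9000)
τ = (0.1600, -0.0800, -0.0800)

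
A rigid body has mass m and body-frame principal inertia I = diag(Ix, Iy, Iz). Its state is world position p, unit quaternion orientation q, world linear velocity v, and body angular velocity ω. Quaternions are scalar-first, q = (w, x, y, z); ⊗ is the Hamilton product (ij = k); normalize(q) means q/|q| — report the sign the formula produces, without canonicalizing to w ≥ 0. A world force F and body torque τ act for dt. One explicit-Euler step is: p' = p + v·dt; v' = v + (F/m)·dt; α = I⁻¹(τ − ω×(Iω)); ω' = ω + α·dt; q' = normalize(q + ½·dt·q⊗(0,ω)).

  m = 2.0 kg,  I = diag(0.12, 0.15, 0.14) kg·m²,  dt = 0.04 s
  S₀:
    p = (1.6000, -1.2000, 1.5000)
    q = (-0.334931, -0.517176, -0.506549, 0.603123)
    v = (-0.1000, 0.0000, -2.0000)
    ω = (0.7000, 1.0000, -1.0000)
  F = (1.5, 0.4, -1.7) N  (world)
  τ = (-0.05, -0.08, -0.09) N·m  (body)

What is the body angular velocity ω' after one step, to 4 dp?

ω' = (0.6800, 0.9749, -1.0317)

precession coupling ω×(Iω) = (0.0100, 0.0140, 0.0210)
α = I⁻¹(τ − ω×Iω) = (-0.5000, -0.6267, -0.7929)
ω' = ω + α·dt = (0.6800, 0.9749, -1.0317)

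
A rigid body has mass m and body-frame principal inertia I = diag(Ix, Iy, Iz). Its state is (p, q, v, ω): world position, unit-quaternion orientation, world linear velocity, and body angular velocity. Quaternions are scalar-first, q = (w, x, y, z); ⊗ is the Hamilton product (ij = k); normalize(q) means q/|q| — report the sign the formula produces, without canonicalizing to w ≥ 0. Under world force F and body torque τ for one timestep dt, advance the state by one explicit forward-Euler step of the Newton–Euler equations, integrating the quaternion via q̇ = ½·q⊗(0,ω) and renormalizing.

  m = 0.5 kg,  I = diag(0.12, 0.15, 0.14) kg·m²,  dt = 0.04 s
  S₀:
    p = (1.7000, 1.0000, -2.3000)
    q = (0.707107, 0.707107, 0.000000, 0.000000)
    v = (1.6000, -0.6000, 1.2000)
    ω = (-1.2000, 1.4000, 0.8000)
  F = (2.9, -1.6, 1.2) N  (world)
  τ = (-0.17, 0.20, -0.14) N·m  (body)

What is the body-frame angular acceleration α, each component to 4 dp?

α = (-1.3233, 1.2053, -0.6400)

gyro term ω×Iω = (-0.0112, 0.0192, -0.0504)
angular accel α = (-1.3233, 1.2053, -0.6400)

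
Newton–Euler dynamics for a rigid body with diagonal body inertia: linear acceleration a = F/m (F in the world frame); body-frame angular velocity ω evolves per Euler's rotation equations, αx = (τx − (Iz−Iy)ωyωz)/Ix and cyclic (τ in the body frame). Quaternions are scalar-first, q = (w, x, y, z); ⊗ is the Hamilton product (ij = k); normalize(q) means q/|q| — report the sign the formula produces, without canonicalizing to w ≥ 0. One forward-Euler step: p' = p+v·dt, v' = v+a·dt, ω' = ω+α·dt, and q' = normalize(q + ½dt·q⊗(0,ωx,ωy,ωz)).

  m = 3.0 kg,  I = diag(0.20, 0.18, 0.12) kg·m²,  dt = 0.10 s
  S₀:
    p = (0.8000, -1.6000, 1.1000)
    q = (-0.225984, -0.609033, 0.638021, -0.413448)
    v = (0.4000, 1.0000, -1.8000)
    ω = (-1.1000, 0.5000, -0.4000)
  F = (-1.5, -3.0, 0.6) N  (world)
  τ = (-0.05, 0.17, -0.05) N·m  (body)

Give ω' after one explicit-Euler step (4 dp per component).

precession coupling ω×(Iω) = (0.0120, 0.0352, 0.0110)
(τ − ω×Iω)/I = (-0.3100, 0.7489, -0.5083)
ω' = ω + α·dt = (-1.1310, 0.5749, -0.4508)

ω' = (-1.1310, 0.5749, -0.4508)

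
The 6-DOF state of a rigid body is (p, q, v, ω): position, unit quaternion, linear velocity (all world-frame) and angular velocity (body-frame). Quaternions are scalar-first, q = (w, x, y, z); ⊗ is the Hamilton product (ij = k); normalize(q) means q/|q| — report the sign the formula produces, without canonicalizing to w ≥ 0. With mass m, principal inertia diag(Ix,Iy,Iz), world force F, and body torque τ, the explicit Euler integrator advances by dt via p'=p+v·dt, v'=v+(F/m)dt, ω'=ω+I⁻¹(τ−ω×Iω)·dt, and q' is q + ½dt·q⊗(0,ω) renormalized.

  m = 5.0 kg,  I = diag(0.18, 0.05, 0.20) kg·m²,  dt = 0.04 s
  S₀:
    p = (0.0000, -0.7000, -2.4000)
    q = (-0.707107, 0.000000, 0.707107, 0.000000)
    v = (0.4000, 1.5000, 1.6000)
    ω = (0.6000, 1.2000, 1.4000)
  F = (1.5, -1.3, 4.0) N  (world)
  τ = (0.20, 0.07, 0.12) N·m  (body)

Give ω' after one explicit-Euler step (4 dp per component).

gyro term ω×Iω = (0.2520, -0.0168, -0.0936)
(τ − ω×Iω)/I = (-0.2889, 1.7360, 1.0680)
ω' = ω + α·dt = (0.5884, 1.2694, 1.4427)

ω' = (0.5884, 1.2694, 1.4427)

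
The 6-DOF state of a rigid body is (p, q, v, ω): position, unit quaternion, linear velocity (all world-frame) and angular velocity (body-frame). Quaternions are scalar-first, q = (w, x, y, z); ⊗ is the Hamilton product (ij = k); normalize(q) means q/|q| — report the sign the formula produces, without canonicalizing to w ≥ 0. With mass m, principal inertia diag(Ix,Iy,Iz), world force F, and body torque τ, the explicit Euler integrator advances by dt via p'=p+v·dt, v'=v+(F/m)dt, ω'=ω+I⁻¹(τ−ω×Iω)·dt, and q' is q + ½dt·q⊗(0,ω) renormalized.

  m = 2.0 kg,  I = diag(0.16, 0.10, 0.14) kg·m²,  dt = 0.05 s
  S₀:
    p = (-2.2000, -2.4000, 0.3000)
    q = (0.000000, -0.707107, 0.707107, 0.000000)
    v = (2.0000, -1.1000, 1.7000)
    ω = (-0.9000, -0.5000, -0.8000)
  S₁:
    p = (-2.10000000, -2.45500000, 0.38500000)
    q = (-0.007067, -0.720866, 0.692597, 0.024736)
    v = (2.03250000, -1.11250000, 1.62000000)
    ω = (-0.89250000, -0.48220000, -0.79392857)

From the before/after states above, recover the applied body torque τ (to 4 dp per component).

τ = (0.0400, 0.0500, -0.0100)

Δω = ω₁−ω₀ = (0.00750000, 0.01780000, 0.00607143)
precession coupling = (0.0160, 0.0144, -0.0270)
applied torque τ = (0.0400, 0.0500, -0.0100)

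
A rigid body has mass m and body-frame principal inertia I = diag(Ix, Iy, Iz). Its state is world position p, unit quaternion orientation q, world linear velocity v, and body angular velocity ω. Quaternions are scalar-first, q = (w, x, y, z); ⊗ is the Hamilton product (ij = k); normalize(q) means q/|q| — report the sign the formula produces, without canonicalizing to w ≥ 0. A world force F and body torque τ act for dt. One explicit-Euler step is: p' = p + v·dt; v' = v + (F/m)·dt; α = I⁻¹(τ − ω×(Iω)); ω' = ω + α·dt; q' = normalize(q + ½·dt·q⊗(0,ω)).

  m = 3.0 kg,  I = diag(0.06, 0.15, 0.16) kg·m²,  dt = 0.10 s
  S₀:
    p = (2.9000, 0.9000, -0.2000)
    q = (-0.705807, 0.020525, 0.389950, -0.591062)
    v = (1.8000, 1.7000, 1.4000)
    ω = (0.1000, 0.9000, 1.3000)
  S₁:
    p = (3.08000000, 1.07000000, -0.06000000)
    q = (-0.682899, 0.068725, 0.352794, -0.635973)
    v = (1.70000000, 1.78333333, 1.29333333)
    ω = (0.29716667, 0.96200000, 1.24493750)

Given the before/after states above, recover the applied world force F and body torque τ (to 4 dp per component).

velocity change Δv = (-0.10000000, 0.08333333, -0.10666667)
F = m·Δv/dt = (-3.0000, 2.5000, -3.2000)
ω₁ − ω₀ = (0.19716667, 0.06200000, -0.05506250)
ω₀×(Iω₀) = (0.0117, -0.0130, 0.0081)
τ = I·(Δω/dt) + ω₀×(Iω₀) = (0.1300, 0.0800, -0.0800)

F = (-3.0000, 2.5000, -3.2000)
τ = (0.1300, 0.0800, -0.0800)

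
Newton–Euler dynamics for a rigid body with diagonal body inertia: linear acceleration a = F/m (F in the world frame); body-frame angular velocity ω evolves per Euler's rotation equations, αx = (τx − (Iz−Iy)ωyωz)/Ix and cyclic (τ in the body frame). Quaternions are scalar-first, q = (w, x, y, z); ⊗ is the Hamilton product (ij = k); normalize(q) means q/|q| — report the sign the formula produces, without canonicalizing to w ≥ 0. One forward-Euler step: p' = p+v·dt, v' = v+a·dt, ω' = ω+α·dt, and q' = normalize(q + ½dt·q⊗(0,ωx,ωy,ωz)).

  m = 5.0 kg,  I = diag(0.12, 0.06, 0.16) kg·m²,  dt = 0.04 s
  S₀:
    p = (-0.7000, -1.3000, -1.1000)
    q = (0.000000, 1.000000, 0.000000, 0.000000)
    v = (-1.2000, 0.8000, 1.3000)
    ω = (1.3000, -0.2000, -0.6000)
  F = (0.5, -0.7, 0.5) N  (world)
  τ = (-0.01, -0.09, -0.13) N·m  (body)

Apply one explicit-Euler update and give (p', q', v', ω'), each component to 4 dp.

p' = (-0.7480, -1.2680, -1.0480)
q' = (-0.0260, 0.9996, 0.0120, -0.0040)
v' = (-1.1960, 0.7944, 1.3040)
ω' = (1.2927, -0.2808, -0.6364)

(τ − ω×Iω)/I = (-0.1833, -2.0200, -0.9100)
ω + α·dt = (1.2927, -0.2808, -0.6364)
2q̇ = q⊗(0,ω) = (-1.3000000, 0.0000000, 0.6000000, -0.2000000)
q + ½dt·q⊗(0,ω), renormalized = (-0.0260, 0.9996, 0.0120, -0.0040)
a = (0.1000, -0.1400, 0.1000)
new position p' = (-0.7480, -1.2680, -1.0480)
new velocity v' = (-1.1960, 0.7944, 1.3040)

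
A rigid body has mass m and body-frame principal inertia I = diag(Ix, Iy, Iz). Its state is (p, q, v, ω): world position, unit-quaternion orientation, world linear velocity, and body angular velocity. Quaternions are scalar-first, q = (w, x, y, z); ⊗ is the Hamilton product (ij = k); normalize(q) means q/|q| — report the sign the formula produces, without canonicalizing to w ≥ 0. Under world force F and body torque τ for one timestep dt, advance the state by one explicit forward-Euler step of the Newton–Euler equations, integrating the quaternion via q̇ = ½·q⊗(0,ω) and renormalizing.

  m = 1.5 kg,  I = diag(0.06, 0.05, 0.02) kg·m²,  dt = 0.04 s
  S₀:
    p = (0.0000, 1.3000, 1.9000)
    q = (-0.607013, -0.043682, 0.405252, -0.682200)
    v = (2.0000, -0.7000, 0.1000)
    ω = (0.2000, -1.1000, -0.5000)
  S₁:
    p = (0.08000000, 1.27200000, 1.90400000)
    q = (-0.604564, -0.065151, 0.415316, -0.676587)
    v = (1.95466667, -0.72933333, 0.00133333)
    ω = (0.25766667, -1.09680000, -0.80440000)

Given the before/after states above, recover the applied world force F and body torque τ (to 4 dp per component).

rate change Δω = (0.05766667, 0.00320000, -0.30440000)
precession coupling = (-0.0165, -0.0040, 0.0022)
τ = I·(Δω/dt) + ω₀×(Iω₀) = (0.0700, 0.0000, -0.1500)
velocity change Δv = (-0.04533333, -0.02933333, -0.09866667)
applied force F = (-1.7000, -1.1000, -3.7000)

F = (-1.7000, -1.1000, -3.7000)
τ = (0.0700, 0.0000, -0.1500)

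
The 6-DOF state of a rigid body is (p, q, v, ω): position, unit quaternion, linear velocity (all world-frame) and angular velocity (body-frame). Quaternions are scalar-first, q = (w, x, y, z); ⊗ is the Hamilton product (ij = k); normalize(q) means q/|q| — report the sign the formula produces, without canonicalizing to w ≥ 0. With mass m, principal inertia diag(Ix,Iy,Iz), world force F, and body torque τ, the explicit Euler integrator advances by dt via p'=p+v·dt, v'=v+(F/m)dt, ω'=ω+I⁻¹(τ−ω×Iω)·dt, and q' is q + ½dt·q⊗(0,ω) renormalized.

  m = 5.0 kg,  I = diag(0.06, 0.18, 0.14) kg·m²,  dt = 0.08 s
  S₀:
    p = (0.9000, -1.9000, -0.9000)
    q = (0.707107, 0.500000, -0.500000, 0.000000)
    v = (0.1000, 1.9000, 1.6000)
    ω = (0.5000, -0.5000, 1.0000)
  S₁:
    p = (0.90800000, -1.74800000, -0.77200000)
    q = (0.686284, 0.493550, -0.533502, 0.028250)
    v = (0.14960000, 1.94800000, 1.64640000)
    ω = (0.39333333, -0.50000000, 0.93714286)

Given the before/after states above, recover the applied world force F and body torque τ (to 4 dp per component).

velocity change Δv = (0.04960000, 0.04800000, 0.04640000)
m·(v₁−v₀)/dt = (3.1000, 3.0000, 2.9000)
ω₁ − ω₀ = (-0.10666667, 0.00000000, -0.06285714)
I·α + gyro = (-0.0600, -0.0400, -0.1400)

F = (3.1000, 3.0000, 2.9000)
τ = (-0.0600, -0.0400, -0.1400)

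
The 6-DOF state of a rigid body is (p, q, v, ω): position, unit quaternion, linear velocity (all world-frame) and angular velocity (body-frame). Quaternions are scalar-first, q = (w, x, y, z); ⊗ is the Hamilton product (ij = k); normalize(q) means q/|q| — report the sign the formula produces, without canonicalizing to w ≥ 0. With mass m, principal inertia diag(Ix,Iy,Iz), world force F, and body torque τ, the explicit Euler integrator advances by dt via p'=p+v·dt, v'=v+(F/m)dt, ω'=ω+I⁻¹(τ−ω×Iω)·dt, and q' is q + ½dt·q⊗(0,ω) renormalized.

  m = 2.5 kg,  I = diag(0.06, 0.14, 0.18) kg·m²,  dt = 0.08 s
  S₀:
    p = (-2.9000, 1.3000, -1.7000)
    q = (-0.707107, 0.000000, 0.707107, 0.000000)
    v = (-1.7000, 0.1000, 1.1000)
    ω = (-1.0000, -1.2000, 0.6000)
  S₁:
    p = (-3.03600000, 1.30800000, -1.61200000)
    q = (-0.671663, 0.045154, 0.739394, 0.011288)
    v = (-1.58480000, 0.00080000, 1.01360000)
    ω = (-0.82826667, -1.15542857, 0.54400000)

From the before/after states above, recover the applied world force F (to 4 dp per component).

velocity change Δv = (0.11520000, -0.09920000, -0.08640000)
m·(v₁−v₀)/dt = (3.6000, -3.1000, -2.7000)

F = (3.6000, -3.1000, -2.7000)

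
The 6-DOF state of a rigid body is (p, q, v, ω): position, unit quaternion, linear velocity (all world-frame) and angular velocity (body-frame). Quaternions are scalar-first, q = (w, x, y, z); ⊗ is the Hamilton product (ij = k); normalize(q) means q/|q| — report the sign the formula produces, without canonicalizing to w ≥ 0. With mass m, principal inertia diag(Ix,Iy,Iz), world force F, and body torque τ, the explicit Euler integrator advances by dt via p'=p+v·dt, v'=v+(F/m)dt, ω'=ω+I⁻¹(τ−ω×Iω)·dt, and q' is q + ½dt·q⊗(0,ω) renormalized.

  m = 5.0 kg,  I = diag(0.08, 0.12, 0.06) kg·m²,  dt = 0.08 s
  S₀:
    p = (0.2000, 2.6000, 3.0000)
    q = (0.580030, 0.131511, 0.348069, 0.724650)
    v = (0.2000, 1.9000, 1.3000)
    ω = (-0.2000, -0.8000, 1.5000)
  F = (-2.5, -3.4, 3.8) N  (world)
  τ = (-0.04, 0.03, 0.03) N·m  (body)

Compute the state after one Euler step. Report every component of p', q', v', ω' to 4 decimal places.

a = F/m = (-0.5000, -0.6800, 0.7600)
new position p' = (0.2160, 2.7520, 3.1040)
v + (F/m)dt = (0.1600, 1.8456, 1.3608)
precession coupling ω×(Iω) = (0.0720, -0.0060, 0.0064)
angular accel α = (-1.4000, 0.3000, 0.3933)
ω' = ω + α·dt = (-0.3120, -0.7760, 1.5315)
Hamilton product q⊗(0,ω) = (-0.7822176, 0.9858175, -0.8062205, 0.8344500)
updated quaternion q' = (0.5475, 0.1705, 0.3151, 0.7563)

p' = (0.2160, 2.7520, 3.1040)
q' = (0.5475, 0.1705, 0.3151, 0.7563)
v' = (0.1600, 1.8456, 1.3608)
ω' = (-0.3120, -0.7760, 1.5315)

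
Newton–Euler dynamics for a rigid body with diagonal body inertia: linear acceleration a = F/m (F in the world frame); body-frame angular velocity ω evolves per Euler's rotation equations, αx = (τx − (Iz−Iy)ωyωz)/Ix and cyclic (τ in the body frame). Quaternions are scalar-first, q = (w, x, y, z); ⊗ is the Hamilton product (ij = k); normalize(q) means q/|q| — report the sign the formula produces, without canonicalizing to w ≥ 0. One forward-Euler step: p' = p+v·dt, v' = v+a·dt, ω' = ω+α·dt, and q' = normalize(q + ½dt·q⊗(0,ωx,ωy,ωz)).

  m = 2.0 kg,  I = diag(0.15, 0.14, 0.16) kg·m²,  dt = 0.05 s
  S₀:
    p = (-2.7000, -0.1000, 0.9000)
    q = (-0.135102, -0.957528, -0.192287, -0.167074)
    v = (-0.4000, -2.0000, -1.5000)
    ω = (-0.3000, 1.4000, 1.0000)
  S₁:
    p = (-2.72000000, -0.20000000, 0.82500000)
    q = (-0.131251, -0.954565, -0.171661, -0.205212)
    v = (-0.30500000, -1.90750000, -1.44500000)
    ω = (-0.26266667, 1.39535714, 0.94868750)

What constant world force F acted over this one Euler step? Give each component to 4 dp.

v₁ − v₀ = (0.09500000, 0.09250000, 0.05500000)
applied force F = (3.8000, 3.7000, 2.2000)

F = (3.8000, 3.7000, 2.2000)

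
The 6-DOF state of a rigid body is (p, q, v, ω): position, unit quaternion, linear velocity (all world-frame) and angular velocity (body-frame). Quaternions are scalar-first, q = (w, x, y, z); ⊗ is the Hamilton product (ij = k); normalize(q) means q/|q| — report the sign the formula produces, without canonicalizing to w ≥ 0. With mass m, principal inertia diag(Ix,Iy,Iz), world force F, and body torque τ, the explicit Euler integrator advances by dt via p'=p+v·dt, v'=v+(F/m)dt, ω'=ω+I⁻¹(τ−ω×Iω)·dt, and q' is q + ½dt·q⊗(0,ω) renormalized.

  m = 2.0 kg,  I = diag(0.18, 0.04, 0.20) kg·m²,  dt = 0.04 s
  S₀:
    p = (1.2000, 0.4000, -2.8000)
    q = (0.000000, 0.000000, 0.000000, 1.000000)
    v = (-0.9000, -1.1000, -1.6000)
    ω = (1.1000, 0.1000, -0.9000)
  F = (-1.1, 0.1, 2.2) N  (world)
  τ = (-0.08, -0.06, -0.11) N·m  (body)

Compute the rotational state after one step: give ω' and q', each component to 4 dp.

ω' = (1.0854, 0.0202, -0.9189)
q' = (0.0180, -0.0020, 0.0220, 0.9996)

gyro term ω×Iω = (-0.0144, 0.0198, -0.0154)
angular accel α = (-0.3644, -1.9950, -0.4730)
ω' = ω + α·dt = (1.0854, 0.0202, -0.9189)
q⊗(0,ω) = (0.9000000, -0.1000000, 1.1000000, 0.0000000)
updated quaternion q' = (0.0180, -0.0020, 0.0220, 0.9996)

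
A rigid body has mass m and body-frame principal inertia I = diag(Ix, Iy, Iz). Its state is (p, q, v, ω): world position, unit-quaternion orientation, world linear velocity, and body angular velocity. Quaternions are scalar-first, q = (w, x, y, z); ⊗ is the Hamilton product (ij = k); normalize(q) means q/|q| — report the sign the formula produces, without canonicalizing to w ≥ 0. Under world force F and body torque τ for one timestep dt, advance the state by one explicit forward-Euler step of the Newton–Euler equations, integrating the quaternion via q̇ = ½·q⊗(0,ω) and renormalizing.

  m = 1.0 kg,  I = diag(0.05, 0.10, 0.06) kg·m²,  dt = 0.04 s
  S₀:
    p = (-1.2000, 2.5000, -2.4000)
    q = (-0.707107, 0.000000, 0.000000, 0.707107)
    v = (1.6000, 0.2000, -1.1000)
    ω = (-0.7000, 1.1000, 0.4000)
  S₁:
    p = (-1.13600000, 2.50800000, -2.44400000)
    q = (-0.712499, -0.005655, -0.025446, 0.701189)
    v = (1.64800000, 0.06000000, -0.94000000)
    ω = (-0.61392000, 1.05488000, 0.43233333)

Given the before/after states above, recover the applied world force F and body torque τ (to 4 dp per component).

F = (1.2000, -3.5000, 4.0000)
τ = (0.0900, -0.1100, 0.0100)

ω₁ − ω₀ = (0.08608000, -0.04512000, 0.03233333)
gyro term ω₀×Iω₀ = (-0.0176, 0.0028, -0.0385)
τ = I·(Δω/dt) + ω₀×(Iω₀) = (0.0900, -0.1100, 0.0100)
v₁ − v₀ = (0.04800000, -0.14000000, 0.16000000)
F = m·Δv/dt = (1.2000, -3.5000, 4.0000)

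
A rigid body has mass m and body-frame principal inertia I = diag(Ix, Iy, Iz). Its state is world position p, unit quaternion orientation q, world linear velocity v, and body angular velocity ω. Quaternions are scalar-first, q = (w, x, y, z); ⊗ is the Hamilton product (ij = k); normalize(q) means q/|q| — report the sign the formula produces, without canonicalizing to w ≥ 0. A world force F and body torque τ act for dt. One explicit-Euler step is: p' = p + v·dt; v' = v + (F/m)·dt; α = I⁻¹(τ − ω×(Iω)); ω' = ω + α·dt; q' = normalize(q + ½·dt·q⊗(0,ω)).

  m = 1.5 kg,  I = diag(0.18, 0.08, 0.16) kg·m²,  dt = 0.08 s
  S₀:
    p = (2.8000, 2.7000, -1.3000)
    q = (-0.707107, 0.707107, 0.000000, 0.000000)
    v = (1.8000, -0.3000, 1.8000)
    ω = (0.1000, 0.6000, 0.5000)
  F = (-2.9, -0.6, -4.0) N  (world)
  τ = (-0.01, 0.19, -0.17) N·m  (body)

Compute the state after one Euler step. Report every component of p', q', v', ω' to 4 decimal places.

p' = (2.9440, 2.6760, -1.1560)
q' = (-0.7096, 0.7039, -0.0311, 0.0028)
v' = (1.6453, -0.3320, 1.5867)
ω' = (0.0849, 0.7890, 0.4180)

a = (-1.9333, -0.4000, -2.6667)
p' = p + v·dt = (2.9440, 2.6760, -1.1560)
v + (F/m)dt = (1.6453, -0.3320, 1.5867)
precession coupling ω×(Iω) = (0.0240, 0.0010, -0.0060)
angular accel α = (-0.1889, 2.3625, -1.0250)
ω + α·dt = (0.0849, 0.7890, 0.4180)
2q̇ = q⊗(0,ω) = (-0.0707107, -0.0707107, -0.7778177, 0.0707107)
updated quaternion q' = (-0.7096, 0.7039, -0.0311, 0.0028)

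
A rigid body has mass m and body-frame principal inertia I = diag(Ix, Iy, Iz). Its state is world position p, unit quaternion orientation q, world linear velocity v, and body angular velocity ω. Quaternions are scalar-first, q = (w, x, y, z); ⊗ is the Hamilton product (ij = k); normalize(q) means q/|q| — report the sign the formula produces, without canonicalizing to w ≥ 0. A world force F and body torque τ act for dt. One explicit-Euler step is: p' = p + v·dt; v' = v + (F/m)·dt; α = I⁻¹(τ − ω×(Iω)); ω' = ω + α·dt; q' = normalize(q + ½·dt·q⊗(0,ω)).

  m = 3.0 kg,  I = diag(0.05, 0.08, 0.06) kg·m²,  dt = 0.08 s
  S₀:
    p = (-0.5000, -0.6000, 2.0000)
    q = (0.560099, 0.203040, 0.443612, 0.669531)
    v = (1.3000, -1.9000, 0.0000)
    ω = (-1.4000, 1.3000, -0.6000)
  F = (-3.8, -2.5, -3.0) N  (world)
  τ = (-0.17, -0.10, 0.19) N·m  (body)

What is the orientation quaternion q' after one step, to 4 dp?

q' = (0.5627, 0.1258, 0.4387, 0.6893)

q⊗(0,ω) = (0.1092790, -1.9206961, -0.0873907, 0.5489494)
updated quaternion q' = (0.5627, 0.1258, 0.4387, 0.6893)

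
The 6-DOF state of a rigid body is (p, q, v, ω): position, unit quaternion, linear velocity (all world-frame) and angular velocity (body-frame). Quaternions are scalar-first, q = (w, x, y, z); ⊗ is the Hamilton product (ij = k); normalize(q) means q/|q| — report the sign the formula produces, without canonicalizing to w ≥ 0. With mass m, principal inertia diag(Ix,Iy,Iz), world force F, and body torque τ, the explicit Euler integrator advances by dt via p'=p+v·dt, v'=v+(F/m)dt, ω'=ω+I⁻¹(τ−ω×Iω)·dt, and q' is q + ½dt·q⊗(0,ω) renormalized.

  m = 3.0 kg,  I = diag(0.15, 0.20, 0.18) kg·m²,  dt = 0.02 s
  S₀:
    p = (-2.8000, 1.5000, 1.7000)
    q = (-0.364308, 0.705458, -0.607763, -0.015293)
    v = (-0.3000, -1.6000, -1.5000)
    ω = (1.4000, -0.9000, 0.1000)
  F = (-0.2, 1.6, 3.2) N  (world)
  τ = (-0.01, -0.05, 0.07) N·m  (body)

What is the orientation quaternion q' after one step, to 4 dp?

q' = (-0.3796, 0.6995, -0.6053, -0.0135)

q⊗(0,ω) = (-1.5330986, -0.5845712, 0.2359212, 0.1795252)
updated quaternion q' = (-0.3796, 0.6995, -0.6053, -0.0135)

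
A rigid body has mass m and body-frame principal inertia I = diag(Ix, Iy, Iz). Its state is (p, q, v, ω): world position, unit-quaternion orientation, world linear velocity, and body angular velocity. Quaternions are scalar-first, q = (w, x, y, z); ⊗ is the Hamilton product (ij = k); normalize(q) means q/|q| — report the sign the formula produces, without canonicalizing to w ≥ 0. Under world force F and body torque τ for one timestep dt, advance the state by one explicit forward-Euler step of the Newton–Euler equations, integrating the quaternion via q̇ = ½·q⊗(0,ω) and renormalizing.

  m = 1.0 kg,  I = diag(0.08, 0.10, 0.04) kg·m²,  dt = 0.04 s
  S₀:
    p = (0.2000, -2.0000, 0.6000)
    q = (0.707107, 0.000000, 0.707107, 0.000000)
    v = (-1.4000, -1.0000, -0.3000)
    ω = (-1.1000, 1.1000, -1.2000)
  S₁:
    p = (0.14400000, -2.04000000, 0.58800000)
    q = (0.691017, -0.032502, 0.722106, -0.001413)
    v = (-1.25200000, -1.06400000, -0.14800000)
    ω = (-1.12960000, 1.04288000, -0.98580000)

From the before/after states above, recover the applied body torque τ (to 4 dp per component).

ω₁ − ω₀ = (-0.02960000, -0.05712000, 0.21420000)
τ = I·(Δω/dt) + ω₀×(Iω₀) = (0.0200, -0.0900, 0.1900)

τ = (0.0200, -0.0900, 0.1900)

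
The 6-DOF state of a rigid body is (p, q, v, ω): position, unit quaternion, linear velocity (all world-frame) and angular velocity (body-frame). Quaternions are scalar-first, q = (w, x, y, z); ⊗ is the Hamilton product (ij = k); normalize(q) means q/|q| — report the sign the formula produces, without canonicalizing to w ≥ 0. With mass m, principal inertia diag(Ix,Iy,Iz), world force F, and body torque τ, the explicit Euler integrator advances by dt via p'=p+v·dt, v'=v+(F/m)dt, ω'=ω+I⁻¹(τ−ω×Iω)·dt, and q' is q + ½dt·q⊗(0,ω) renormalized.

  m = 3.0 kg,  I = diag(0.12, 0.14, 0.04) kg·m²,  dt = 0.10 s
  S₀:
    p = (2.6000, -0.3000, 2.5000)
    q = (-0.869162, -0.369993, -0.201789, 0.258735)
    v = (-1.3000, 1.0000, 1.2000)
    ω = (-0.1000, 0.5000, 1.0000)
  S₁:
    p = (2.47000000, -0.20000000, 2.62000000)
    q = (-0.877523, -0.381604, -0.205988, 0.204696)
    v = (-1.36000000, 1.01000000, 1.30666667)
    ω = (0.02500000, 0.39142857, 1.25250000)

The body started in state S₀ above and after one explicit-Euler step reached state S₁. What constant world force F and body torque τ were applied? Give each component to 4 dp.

ω₁ − ω₀ = (0.12500000, -0.10857143, 0.25250000)
ω₀×(Iω₀) = (-0.0500, -0.0080, -0.0010)
τ = I·(Δω/dt) + ω₀×(Iω₀) = (0.1000, -0.1600, 0.1000)
Δv = v₁−v₀ = (-0.06000000, 0.01000000, 0.10666667)
F = m·Δv/dt = (-1.8000, 0.3000, 3.2000)

F = (-1.8000, 0.3000, 3.2000)
τ = (0.1000, -0.1600, 0.1000)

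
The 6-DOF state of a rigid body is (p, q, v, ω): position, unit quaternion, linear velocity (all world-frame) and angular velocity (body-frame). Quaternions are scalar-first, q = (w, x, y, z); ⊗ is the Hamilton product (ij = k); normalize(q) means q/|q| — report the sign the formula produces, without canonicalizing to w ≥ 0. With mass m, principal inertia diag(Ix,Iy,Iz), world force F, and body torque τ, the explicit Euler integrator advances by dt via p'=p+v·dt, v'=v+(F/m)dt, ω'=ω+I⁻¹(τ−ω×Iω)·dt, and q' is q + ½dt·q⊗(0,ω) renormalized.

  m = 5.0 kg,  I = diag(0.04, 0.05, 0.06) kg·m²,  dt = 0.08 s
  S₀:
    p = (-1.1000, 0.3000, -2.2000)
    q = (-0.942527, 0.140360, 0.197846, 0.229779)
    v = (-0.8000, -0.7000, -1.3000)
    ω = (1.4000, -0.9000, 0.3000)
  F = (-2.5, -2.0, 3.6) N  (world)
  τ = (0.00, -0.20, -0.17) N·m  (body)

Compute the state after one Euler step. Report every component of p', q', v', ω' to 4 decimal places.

p' = (-1.1640, 0.2440, -2.3040)
q' = (-0.9439, 0.0980, 0.2424, 0.2019)
v' = (-0.8400, -0.7320, -1.2424)
ω' = (1.4054, -1.2066, 0.0901)

linear accel F/m = (-0.5000, -0.4000, 0.7200)
p + v·dt = (-1.1640, 0.2440, -2.3040)
v + (F/m)dt = (-0.8400, -0.7320, -1.2424)
precession coupling ω×(Iω) = (-0.0027, -0.0084, -0.0126)
angular accel α = (0.0675, -3.8320, -2.6233)
ω + α·dt = (1.4054, -1.2066, 0.0901)
2q̇ = q⊗(0,ω) = (-0.0873763, -1.0533829, 1.1278569, -0.6860665)
q' = normalize(q + ½dt·q⊗(0,ω)) = (-0.9439, 0.0980, 0.2424, 0.2019)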